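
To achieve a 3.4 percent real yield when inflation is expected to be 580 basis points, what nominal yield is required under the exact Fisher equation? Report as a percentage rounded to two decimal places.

(1 + i) = (1 + r)(1 + π) = 1.03400 × 1.05800 = 1.093972
i = 1.093972 − 1, so the required nominal rate is 9.40%.

9.40%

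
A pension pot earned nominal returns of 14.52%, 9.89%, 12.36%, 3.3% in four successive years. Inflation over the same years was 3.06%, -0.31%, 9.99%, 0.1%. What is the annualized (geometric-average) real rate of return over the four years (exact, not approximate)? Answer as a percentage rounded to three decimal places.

6.600%

Nominal growth factor = 1.1452 × 1.0989 × 1.1236 × 1.0330 = 1.46066817
Price-level growth factor = 1.0306 × 0.9969 × 1.0999 × 1.0010 = 1.13117296
Real growth factor = 1.46066817 / 1.13117296 = 1.29128632
Annualized real rate = 1.29128632^(1/4) − 1 = 6.5996% → 6.600%.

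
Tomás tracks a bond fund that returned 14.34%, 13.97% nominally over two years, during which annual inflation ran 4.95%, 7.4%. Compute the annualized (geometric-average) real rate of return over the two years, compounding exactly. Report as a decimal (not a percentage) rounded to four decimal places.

0.0752

Nominal growth factor = 1.1434 × 1.1397 = 1.30313298
Price-level growth factor = 1.0495 × 1.0740 = 1.12716300
Real growth factor = 1.30313298 / 1.12716300 = 1.15611760
Annualized real rate = 1.15611760^(1/2) − 1 = 7.5229% → 0.0752.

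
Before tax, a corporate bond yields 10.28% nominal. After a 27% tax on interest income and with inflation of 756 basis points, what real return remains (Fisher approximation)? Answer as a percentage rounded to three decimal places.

-0.056%

After-tax nominal return = 10.28% × (1 − 0.27) = 7.5044%.
r ≈ 7.5044% − 7.56% → -0.056%.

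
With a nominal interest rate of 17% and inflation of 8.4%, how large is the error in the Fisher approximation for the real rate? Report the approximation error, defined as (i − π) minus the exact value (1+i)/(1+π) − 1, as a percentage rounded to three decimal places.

0.666%

Approximate: r ≈ 17.000% − 8.400% = 8.6000%
Exact: (1 + 0.1700)/(1 + 0.0840) − 1 = 7.9336%
Error = 8.6000% − 7.9336% = 0.6664% → 0.666%.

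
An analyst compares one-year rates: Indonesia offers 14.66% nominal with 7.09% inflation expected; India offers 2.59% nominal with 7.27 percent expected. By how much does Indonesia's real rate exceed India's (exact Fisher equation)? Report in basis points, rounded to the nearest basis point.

Indonesia: (1 + 0.1466)/(1 + 0.0709) − 1 = 7.0688%
India: (1 + 0.0259)/(1 + 0.0727) − 1 = -4.3628%
Differential = 7.0688% − (-4.3628%) = 11.4316% → 1143 basis points.

1143 basis points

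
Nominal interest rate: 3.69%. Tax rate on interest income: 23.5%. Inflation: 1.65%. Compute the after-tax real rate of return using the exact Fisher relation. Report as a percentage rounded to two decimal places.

After-tax nominal return = 3.69% × (1 − 0.235) = 2.82285%.
1 + r = 1.0282285 / 1.01650 = 1.011538
After-tax real rate = 1.011538 − 1 → 1.15%.

1.15%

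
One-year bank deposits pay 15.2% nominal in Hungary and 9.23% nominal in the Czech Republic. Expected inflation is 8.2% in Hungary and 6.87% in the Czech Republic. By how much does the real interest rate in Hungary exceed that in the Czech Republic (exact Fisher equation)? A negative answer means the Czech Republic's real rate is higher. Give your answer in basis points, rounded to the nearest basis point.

Hungary: (1 + 0.1520)/(1 + 0.0820) − 1 = 6.4695%
The Czech Republic: (1 + 0.0923)/(1 + 0.0687) − 1 = 2.2083%
Differential = 6.4695% − 2.2083% = 4.2612% → 426 basis points.

426 basis points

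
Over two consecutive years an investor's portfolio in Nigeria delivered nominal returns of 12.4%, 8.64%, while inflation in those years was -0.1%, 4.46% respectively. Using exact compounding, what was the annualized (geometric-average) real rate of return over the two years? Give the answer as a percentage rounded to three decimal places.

8.173%

Nominal growth factor = 1.1240 × 1.0864 = 1.22111360
Price-level growth factor = 0.9990 × 1.0446 = 1.04355540
Real growth factor = 1.22111360 / 1.04355540 = 1.17014736
Annualized real rate = 1.17014736^(1/2) − 1 = 8.1733% → 8.173%.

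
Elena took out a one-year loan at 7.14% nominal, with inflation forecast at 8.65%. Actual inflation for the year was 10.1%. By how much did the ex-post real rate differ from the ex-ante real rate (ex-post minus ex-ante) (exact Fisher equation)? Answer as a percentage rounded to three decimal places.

Ex-ante: (1 + 0.0714)/(1 + 0.0865) − 1 = -1.3898%
Ex-post: (1 + 0.0714)/(1 + 0.1010) − 1 = -2.6885%
Difference (ex-post − ex-ante) = -1.2987% → -1.299%.

-1.299%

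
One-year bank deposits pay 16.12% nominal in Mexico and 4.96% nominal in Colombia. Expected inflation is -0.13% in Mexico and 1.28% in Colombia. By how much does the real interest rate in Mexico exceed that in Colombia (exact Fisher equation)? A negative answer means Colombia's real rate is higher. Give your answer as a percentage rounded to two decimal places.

12.64%

Mexico: (1 + 0.1612)/(1 − 0.0013) − 1 = 16.2712%
Colombia: (1 + 0.0496)/(1 + 0.0128) − 1 = 3.6335%
Differential = 16.2712% − 3.6335% = 12.6377% → 12.64%.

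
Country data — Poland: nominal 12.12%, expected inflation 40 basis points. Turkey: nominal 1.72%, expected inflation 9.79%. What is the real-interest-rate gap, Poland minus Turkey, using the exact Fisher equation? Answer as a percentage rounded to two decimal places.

19.02%

Poland: (1 + 0.1212)/(1 + 0.0040) − 1 = 11.6733%
Turkey: (1 + 0.0172)/(1 + 0.0979) − 1 = -7.3504%
Differential = 11.6733% − (-7.3504%) = 19.0237% → 19.02%.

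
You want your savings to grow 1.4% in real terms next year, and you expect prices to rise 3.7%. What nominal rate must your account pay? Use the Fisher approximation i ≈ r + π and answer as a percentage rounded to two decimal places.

i ≈ r + π = 1.4% + 3.7% = 5.10%.

5.10%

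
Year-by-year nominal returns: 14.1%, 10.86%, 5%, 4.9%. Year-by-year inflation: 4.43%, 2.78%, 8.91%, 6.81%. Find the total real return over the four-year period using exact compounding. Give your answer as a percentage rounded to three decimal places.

11.587%

Compound the nominal returns: 1.1410 × 1.1086 × 1.0500 × 1.0490 = 1.3932380.
Compound inflation: 1.0443 × 1.0278 × 1.0891 × 1.0681 = 1.2485719.
Deflate: 1.3932380 / 1.2485719 = 1.1158652.
Total real return = 1.1158652 − 1 → 11.587%.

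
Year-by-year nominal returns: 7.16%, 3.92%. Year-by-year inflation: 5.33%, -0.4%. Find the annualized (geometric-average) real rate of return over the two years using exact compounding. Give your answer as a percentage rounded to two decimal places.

Nominal growth factor = 1.0716 × 1.0392 = 1.11360672
Price-level growth factor = 1.0533 × 0.9960 = 1.04908680
Real growth factor = 1.11360672 / 1.04908680 = 1.06150103
Annualized real rate = 1.06150103^(1/2) − 1 = 3.0292% → 3.03%.

3.03%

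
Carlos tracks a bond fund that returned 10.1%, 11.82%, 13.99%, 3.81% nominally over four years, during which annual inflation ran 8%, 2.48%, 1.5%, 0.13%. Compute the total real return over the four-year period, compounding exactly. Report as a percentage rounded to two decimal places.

Nominal growth factor = 1.1010 × 1.1182 × 1.1399 × 1.0381 = 1.456843
Price-level growth factor = 1.0800 × 1.0248 × 1.0150 × 1.0013 = 1.124846
Real growth factor = 1.456843 / 1.124846 = 1.295149
Total real return = 1.295149 − 1 → 29.51%.

29.51%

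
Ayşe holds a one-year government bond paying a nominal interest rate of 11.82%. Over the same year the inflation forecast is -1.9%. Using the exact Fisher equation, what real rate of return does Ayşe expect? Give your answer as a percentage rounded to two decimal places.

13.99%

1 + r = 1.11820 / 0.98100 = 1.139857
r = 1.139857 − 1 = 13.9857%, i.e. 13.99%.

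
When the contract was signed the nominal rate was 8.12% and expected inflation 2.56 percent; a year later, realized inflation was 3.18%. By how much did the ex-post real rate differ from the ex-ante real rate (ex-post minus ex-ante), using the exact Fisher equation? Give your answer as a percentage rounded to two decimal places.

Ex-ante: (1 + 0.0812)/(1 + 0.0256) − 1 = 5.4212%
Ex-post: (1 + 0.0812)/(1 + 0.0318) − 1 = 4.7877%
Difference (ex-post − ex-ante) = -0.6335% → -0.63%.

-0.63%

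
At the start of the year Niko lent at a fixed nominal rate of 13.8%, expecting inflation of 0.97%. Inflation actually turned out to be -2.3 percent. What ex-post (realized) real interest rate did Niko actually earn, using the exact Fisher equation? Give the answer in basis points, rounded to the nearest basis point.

1648 basis points

Ex-post: (1 + 0.1380)/(1 − 0.0230) − 1 = 16.4790%
So the realized real rate is 1648 basis points.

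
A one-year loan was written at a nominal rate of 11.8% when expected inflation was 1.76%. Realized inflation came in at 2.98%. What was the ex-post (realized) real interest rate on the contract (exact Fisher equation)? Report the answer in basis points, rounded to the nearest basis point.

Ex-post: (1 + 0.1180)/(1 + 0.0298) − 1 = 8.5648%
So the realized real rate is 856 basis points.

856 basis points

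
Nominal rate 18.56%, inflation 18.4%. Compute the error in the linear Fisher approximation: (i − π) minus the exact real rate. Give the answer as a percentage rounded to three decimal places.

0.025%

Approximate: r ≈ 18.560% − 18.400% = 0.1600%
Exact: (1 + 0.1856)/(1 + 0.1840) − 1 = 0.1351%
Error = 0.1600% − 0.1351% = 0.0249% → 0.025%.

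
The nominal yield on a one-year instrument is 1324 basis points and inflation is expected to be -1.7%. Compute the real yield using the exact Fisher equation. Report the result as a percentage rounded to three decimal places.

15.198%

1 + r = 1.13240 / 0.98300 = 1.151984
r = 1.151984 − 1 = 15.1984%, i.e. 15.198%.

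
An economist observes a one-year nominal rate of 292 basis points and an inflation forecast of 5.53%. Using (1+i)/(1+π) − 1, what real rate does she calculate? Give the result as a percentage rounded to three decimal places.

1 + r = 1.02920 / 1.05530 = 0.975268
r = 0.975268 − 1 = -2.4732%, i.e. -2.473%.

-2.473%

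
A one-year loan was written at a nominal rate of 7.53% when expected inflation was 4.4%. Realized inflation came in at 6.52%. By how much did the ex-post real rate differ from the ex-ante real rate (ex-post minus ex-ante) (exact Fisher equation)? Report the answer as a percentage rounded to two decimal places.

Ex-ante: (1 + 0.0753)/(1 + 0.0440) − 1 = 2.9981%
Ex-post: (1 + 0.0753)/(1 + 0.0652) − 1 = 0.9482%
Difference (ex-post − ex-ante) = -2.0499% → -2.05%.

-2.05%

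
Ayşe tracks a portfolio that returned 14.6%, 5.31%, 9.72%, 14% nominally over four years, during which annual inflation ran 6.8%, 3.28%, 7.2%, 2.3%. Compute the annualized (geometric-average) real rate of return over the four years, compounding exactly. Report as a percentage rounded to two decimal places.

5.69%

Compound the nominal returns: 1.1460 × 1.0531 × 1.0972 × 1.1400 = 1.50954089.
Compound inflation: 1.0680 × 1.0328 × 1.0720 × 1.0230 = 1.20964491.
Deflate: 1.50954089 / 1.20964491 = 1.24792067.
Annualized real rate = 1.24792067^(1/4) − 1 = 5.6931% → 5.69%.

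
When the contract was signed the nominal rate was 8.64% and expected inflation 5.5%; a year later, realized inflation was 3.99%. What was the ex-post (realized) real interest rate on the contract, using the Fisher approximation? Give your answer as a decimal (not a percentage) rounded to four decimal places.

0.0465

Ex-post: 8.64% − 3.99% = 4.650%
So the realized real rate is 0.0465.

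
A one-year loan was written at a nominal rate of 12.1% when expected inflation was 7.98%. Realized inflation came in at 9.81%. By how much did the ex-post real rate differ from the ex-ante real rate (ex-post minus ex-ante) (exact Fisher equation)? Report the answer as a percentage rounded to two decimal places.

Ex-ante: (1 + 0.1210)/(1 + 0.0798) − 1 = 3.8155%
Ex-post: (1 + 0.1210)/(1 + 0.0981) − 1 = 2.0854%
Difference (ex-post − ex-ante) = -1.7301% → -1.73%.

-1.73%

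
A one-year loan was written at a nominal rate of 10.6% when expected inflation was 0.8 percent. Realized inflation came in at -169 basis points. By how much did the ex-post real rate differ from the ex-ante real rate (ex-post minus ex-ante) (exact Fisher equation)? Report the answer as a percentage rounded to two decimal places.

Ex-ante: (1 + 0.1060)/(1 + 0.0080) − 1 = 9.7222%
Ex-post: (1 + 0.1060)/(1 − 0.0169) − 1 = 12.5013%
Difference (ex-post − ex-ante) = 2.7790% → 2.78%.

2.78%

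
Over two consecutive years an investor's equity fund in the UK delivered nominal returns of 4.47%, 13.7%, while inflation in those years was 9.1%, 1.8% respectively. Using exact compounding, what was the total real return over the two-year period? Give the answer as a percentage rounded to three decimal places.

Compound the nominal returns: 1.0447 × 1.1370 = 1.187824.
Compound inflation: 1.0910 × 1.0180 = 1.110638.
Deflate: 1.187824 / 1.110638 = 1.069497.
Total real return = 1.069497 − 1 → 6.950%.

6.950%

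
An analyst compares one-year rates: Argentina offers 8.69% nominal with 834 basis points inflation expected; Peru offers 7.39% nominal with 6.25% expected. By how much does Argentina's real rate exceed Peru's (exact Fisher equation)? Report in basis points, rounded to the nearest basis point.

-75 basis points

Argentina: (1 + 0.0869)/(1 + 0.0834) − 1 = 0.3231%
Peru: (1 + 0.0739)/(1 + 0.0625) − 1 = 1.0729%
Differential = 0.3231% − 1.0729% = -0.7499% → -75 basis points.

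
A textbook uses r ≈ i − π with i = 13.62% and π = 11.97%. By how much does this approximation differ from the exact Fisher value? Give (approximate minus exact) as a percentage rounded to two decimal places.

0.18%

Approximate: r ≈ 13.620% − 11.970% = 1.6500%
Exact: (1 + 0.1362)/(1 + 0.1197) − 1 = 1.4736%
Error = 1.6500% − 1.4736% = 0.1764% → 0.18%.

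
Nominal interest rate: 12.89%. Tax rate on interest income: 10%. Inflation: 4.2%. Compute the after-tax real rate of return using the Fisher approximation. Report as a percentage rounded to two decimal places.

After-tax nominal return = 12.89% × (1 − 0.1) = 11.6010%.
r ≈ 11.6010% − 4.2% → 7.40%.

7.40%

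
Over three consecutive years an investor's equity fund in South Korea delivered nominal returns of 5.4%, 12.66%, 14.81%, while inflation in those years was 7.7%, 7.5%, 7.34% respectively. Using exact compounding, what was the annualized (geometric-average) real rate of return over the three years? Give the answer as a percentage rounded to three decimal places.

Nominal growth factor = 1.0540 × 1.1266 × 1.1481 = 1.36329573
Price-level growth factor = 1.0770 × 1.0750 × 1.0734 = 1.24275569
Real growth factor = 1.36329573 / 1.24275569 = 1.09699416
Annualized real rate = 1.09699416^(1/3) − 1 = 3.1339% → 3.134%.

3.134%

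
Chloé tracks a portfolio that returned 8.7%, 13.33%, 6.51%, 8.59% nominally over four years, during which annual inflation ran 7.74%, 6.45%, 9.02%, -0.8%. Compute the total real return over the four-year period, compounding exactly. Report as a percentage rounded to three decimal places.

Compound the nominal returns: 1.0870 × 1.1333 × 1.0651 × 1.0859 = 1.424802.
Compound inflation: 1.0774 × 1.0645 × 1.0902 × 0.9920 = 1.240339.
Deflate: 1.424802 / 1.240339 = 1.148720.
Total real return = 1.148720 − 1 → 14.872%.

14.872%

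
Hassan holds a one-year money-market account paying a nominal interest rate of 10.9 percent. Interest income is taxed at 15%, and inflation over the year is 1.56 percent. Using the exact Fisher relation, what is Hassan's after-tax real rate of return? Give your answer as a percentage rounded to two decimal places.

7.59%

After-tax nominal return = 10.9% × (1 − 0.15) = 9.2650%.
1 + r = 1.09265 / 1.01560 = 1.075866
After-tax real rate = 1.075866 − 1 → 7.59%.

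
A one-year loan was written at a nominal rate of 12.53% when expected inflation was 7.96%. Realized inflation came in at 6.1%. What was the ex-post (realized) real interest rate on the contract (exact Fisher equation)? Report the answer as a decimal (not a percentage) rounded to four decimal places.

0.0606

Ex-post: (1 + 0.1253)/(1 + 0.0610) − 1 = 6.0603%
So the realized real rate is 0.0606.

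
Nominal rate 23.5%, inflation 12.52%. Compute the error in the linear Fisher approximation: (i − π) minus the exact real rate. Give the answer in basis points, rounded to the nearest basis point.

122 basis points

Approximate: r ≈ 23.500% − 12.520% = 10.9800%
Exact: (1 + 0.2350)/(1 + 0.1252) − 1 = 9.7583%
Error = 10.9800% − 9.7583% = 1.2217% → 122 basis points.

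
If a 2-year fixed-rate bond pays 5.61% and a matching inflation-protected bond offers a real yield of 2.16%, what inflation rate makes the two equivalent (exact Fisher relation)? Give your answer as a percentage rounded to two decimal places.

3.38%

(1 + π) = (1 + i)/(1 + r) = 1.05610 / 1.02160 = 1.033771
Break-even inflation = 1.033771 − 1 → 3.38%.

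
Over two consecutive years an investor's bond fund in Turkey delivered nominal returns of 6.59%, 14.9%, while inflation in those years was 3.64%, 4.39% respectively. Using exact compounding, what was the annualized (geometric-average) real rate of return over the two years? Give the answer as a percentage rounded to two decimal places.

Nominal growth factor = 1.0659 × 1.1490 = 1.22471910
Price-level growth factor = 1.0364 × 1.0439 = 1.08189796
Real growth factor = 1.22471910 / 1.08189796 = 1.13200981
Annualized real rate = 1.13200981^(1/2) − 1 = 6.3959% → 6.40%.

6.40%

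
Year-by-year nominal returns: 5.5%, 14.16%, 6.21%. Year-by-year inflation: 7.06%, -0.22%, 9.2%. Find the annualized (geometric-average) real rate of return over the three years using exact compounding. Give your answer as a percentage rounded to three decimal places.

3.121%

Compound the nominal returns: 1.0550 × 1.1416 × 1.0621 = 1.27918049.
Compound inflation: 1.0706 × 0.9978 × 1.0920 = 1.16652319.
Deflate: 1.27918049 / 1.16652319 = 1.09657528.
Annualized real rate = 1.09657528^(1/3) − 1 = 3.1208% → 3.121%.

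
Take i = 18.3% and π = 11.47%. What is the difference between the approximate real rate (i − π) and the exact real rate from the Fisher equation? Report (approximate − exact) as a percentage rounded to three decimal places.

Approximate: r ≈ 18.300% − 11.470% = 6.8300%
Exact: (1 + 0.1830)/(1 + 0.1147) − 1 = 6.1272%
Error = 6.8300% − 6.1272% = 0.7028% → 0.703%.

0.703%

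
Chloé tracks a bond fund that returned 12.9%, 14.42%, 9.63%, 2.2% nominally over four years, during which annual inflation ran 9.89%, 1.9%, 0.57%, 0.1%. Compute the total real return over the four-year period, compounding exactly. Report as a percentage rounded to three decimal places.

28.393%

Nominal growth factor = 1.1290 × 1.1442 × 1.0963 × 1.0220 = 1.447359
Price-level growth factor = 1.0989 × 1.0190 × 1.0057 × 1.0010 = 1.127288
Real growth factor = 1.447359 / 1.127288 = 1.283930
Total real return = 1.283930 − 1 → 28.393%.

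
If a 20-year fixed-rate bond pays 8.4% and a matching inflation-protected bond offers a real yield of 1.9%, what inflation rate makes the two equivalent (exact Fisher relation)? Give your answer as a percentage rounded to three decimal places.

(1 + π) = (1 + i)/(1 + r) = 1.08400 / 1.01900 = 1.063788
Break-even inflation = 1.063788 − 1 → 6.379%.

6.379%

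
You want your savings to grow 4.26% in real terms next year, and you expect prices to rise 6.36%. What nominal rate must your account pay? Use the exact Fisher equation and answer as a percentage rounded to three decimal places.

(1 + i) = (1 + r)(1 + π) = 1.04260 × 1.06360 = 1.10890936
i = 1.10890936 − 1, so the required nominal rate is 10.891%.

10.891%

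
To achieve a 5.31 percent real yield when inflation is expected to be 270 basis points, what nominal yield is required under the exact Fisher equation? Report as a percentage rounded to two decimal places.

(1 + i) = (1 + r)(1 + π) = 1.05310 × 1.02700 = 1.0815337
i = 1.0815337 − 1, so the required nominal rate is 8.15%.

8.15%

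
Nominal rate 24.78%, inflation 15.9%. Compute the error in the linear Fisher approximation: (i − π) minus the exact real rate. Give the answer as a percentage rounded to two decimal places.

1.22%

Approximate: r ≈ 24.780% − 15.900% = 8.8800%
Exact: (1 + 0.2478)/(1 + 0.1590) − 1 = 7.6618%
Error = 8.8800% − 7.6618% = 1.2182% → 1.22%.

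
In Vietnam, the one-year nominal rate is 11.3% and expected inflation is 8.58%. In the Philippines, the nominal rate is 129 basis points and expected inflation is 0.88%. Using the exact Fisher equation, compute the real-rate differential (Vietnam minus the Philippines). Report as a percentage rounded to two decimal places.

2.10%

Vietnam: (1 + 0.1130)/(1 + 0.0858) − 1 = 2.5051%
The Philippines: (1 + 0.0129)/(1 + 0.0088) − 1 = 0.4064%
Differential = 2.5051% − 0.4064% = 2.0986% → 2.10%.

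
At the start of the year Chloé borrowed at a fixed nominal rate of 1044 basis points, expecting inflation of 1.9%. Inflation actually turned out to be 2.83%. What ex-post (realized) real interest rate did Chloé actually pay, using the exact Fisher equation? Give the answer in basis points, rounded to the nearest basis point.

740 basis points

Ex-post: (1 + 0.1044)/(1 + 0.0283) − 1 = 7.4006%
So the realized real rate is 740 basis points.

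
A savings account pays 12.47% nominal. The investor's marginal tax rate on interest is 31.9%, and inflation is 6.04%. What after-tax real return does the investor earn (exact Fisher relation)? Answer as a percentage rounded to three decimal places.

After-tax nominal return = 12.47% × (1 − 0.319) = 8.49207%.
1 + r = 1.0849207 / 1.06040 = 1.023124
After-tax real rate = 1.023124 − 1 → 2.312%.

2.312%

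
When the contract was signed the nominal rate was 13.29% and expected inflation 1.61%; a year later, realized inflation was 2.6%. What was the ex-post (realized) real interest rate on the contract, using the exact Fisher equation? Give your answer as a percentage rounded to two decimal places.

10.42%

Ex-post: (1 + 0.1329)/(1 + 0.0260) − 1 = 10.4191%
So the realized real rate is 10.42%.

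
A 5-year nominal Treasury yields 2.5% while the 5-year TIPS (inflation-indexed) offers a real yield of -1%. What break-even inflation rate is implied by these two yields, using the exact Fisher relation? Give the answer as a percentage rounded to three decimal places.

3.535%

(1 + π) = (1 + i)/(1 + r) = 1.02500 / 0.99000 = 1.035354
Break-even inflation = 1.035354 − 1 → 3.535%.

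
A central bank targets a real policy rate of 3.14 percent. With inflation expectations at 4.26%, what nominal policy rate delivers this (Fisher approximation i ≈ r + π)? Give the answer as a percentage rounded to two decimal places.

i ≈ r + π = 3.14% + 4.26% = 7.40%.

7.40%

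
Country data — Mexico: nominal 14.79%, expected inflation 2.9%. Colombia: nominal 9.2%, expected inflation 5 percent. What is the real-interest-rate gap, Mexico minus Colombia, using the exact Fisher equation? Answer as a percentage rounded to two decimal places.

7.55%

Mexico: (1 + 0.1479)/(1 + 0.0290) − 1 = 11.5549%
Colombia: (1 + 0.0920)/(1 + 0.0500) − 1 = 4.0000%
Differential = 11.5549% − 4.0000% = 7.5549% → 7.55%.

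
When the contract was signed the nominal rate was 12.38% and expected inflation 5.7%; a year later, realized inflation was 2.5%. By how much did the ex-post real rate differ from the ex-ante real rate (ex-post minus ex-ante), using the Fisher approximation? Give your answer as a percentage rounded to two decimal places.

Ex-ante: 12.38% − 5.7% = 6.680%
Ex-post: 12.38% − 2.5% = 9.880%
Difference (ex-post − ex-ante) = 3.2000% → 3.20%.

3.20%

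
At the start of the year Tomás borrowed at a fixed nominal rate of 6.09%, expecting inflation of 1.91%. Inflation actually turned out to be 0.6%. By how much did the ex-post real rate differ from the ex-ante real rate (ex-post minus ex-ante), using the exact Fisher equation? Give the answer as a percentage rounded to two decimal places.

Ex-ante: (1 + 0.0609)/(1 + 0.0191) − 1 = 4.1017%
Ex-post: (1 + 0.0609)/(1 + 0.0060) − 1 = 5.4573%
Difference (ex-post − ex-ante) = 1.3556% → 1.36%.

1.36%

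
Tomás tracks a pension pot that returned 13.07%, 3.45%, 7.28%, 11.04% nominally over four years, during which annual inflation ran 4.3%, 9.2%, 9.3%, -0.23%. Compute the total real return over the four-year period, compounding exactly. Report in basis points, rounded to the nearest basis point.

Compound the nominal returns: 1.1307 × 1.0345 × 1.0728 × 1.1104 = 1.393401.
Compound inflation: 1.0430 × 1.0920 × 1.0930 × 0.9977 = 1.242016.
Deflate: 1.393401 / 1.242016 = 1.121887.
Total real return = 1.121887 − 1 → 1219 basis points.

1219 basis points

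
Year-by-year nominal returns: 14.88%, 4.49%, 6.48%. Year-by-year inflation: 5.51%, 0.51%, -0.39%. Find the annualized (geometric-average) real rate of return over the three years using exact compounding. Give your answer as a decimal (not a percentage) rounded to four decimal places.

Compound the nominal returns: 1.1488 × 1.0449 × 1.0648 = 1.27816582.
Compound inflation: 1.0551 × 1.0051 × 0.9961 = 1.05634513.
Deflate: 1.27816582 / 1.05634513 = 1.20998883.
Annualized real rate = 1.20998883^(1/3) − 1 = 6.5599% → 0.0656.

0.0656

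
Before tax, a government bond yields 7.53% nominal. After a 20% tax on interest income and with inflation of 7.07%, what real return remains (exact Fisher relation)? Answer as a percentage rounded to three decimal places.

-0.977%

After-tax nominal return = 7.53% × (1 − 0.2) = 6.0240%.
1 + r = 1.06024 / 1.07070 = 0.990231
After-tax real rate = 0.990231 − 1 → -0.977%.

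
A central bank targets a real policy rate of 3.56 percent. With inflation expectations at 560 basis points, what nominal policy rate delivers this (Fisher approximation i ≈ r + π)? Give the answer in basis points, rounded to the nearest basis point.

916 basis points

i ≈ r + π = 3.56% + 5.6% = 916 basis points.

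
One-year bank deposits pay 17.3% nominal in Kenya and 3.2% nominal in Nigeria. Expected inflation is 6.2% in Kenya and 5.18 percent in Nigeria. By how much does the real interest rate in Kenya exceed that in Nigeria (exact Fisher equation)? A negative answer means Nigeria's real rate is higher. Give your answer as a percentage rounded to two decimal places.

12.33%

Kenya: (1 + 0.1730)/(1 + 0.0620) − 1 = 10.4520%
Nigeria: (1 + 0.0320)/(1 + 0.0518) − 1 = -1.8825%
Differential = 10.4520% − (-1.8825%) = 12.3345% → 12.33%.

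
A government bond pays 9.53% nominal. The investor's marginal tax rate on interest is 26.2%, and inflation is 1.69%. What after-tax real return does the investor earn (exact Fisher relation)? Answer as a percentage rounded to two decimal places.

5.25%

After-tax nominal return = 9.53% × (1 − 0.262) = 7.03314%.
1 + r = 1.0703314 / 1.01690 = 1.052543
After-tax real rate = 1.052543 − 1 → 5.25%.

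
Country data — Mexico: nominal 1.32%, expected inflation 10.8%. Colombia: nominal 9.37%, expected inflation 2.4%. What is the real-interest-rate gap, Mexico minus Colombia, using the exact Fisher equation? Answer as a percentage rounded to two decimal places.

Mexico: (1 + 0.0132)/(1 + 0.1080) − 1 = -8.5560%
Colombia: (1 + 0.0937)/(1 + 0.0240) − 1 = 6.8066%
Differential = -8.5560% − 6.8066% = -15.3626% → -15.36%.

-15.36%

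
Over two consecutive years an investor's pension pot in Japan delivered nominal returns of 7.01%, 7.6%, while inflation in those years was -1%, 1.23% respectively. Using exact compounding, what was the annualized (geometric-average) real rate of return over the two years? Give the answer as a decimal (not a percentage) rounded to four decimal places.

Nominal growth factor = 1.0701 × 1.0760 = 1.15142760
Price-level growth factor = 0.9900 × 1.0123 = 1.00217700
Real growth factor = 1.15142760 / 1.00217700 = 1.14892639
Annualized real rate = 1.14892639^(1/2) − 1 = 7.1880% → 0.0719.

0.0719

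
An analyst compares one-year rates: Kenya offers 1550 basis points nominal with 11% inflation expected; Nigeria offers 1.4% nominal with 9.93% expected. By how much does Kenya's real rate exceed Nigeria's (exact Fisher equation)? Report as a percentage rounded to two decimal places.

Kenya: (1 + 0.1550)/(1 + 0.1100) − 1 = 4.0541%
Nigeria: (1 + 0.0140)/(1 + 0.0993) − 1 = -7.7595%
Differential = 4.0541% − (-7.7595%) = 11.8135% → 11.81%.

11.81%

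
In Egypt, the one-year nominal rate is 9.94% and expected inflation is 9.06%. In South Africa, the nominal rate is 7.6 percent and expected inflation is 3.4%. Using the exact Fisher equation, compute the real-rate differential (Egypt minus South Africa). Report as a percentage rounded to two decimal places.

-3.26%

Egypt: (1 + 0.0994)/(1 + 0.0906) − 1 = 0.8068953%
South Africa: (1 + 0.0760)/(1 + 0.0340) − 1 = 4.0618956%
Differential = 0.8068953% − 4.0618956% = -3.2550003% → -3.26%.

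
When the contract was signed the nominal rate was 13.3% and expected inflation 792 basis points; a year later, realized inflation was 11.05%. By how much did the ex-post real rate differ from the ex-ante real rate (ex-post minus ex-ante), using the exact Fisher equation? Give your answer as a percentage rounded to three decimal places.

-2.959%

Ex-ante: (1 + 0.1330)/(1 + 0.0792) − 1 = 4.9852%
Ex-post: (1 + 0.1330)/(1 + 0.1105) − 1 = 2.0261%
Difference (ex-post − ex-ante) = -2.9591% → -2.959%.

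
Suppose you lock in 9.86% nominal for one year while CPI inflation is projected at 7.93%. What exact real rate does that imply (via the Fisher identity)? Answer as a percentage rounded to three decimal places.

1.788%

1 + r = 1.09860 / 1.07930 = 1.017882
r = 1.017882 − 1 = 1.7882%, i.e. 1.788%.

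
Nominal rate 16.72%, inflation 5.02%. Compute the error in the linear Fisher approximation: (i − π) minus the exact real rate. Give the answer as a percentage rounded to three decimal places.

Approximate: r ≈ 16.720% − 5.020% = 11.7000%
Exact: (1 + 0.1672)/(1 + 0.0502) − 1 = 11.1407%
Error = 11.7000% − 11.1407% = 0.5593% → 0.559%.

0.559%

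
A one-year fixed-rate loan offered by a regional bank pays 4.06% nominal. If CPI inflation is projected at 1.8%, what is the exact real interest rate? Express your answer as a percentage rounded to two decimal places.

2.22%

By the Fisher relation, 1 + r = (1 + i)/(1 + π).
1 + r = 1.04060 / 1.01800 = 1.022200
r = 1.022200 − 1 = 2.2200%, i.e. 2.22%.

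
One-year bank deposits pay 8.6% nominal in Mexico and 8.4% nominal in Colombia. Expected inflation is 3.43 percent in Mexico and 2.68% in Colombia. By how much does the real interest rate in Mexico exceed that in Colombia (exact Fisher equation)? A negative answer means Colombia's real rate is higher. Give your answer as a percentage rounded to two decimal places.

Mexico: (1 + 0.0860)/(1 + 0.0343) − 1 = 4.9985%
Colombia: (1 + 0.0840)/(1 + 0.0268) − 1 = 5.5707%
Differential = 4.9985% − 5.5707% = -0.5722% → -0.57%.

-0.57%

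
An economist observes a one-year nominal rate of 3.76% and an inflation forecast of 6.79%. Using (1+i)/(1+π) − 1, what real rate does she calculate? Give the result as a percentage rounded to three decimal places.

-2.837%

1 + r = 1.03760 / 1.06790 = 0.971627
r = 0.971627 − 1 = -2.8373%, i.e. -2.837%.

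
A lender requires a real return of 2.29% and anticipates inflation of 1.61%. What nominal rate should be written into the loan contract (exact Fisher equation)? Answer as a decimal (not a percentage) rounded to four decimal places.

(1 + i) = (1 + r)(1 + π) = 1.02290 × 1.01610 = 1.03936869
i = 1.03936869 − 1, so the required nominal rate is 0.0394.

0.0394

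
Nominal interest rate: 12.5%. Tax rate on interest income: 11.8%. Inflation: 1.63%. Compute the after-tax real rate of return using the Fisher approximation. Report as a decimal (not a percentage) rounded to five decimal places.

0.09395

After-tax nominal return = 12.5% × (1 − 0.118) = 11.0250%.
r ≈ 11.0250% − 1.63% → 0.09395.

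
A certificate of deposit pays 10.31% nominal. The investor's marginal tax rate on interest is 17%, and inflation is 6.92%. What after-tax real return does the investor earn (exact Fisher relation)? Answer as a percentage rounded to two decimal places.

1.53%

After-tax nominal return = 10.31% × (1 − 0.17) = 8.5573%.
1 + r = 1.085573 / 1.06920 = 1.015313
After-tax real rate = 1.015313 − 1 → 1.53%.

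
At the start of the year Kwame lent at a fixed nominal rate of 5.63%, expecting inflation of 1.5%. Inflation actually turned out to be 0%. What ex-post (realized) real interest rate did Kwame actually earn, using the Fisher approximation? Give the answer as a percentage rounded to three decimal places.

Ex-post: 5.63% − 0% = 5.630%
So the realized real rate is 5.630%.

5.630%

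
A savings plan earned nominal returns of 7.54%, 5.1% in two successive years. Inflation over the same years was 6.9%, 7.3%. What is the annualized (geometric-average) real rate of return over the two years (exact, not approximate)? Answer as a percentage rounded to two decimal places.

Nominal growth factor = 1.0754 × 1.0510 = 1.13024540
Price-level growth factor = 1.0690 × 1.0730 = 1.14703700
Real growth factor = 1.13024540 / 1.14703700 = 0.98536089
Annualized real rate = 0.98536089^(1/2) − 1 = -0.7347% → -0.73%.

-0.73%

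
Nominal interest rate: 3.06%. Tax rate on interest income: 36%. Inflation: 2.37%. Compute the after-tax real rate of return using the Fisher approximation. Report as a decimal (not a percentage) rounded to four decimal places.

After-tax nominal return = 3.06% × (1 − 0.36) = 1.9584%.
r ≈ 1.9584% − 2.37% → -0.0041.

-0.0041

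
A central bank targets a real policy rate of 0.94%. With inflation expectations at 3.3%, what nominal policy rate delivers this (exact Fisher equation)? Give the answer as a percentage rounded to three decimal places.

4.271%

(1 + i) = (1 + r)(1 + π) = 1.00940 × 1.03300 = 1.0427102
i = 1.0427102 − 1, so the required nominal rate is 4.271%.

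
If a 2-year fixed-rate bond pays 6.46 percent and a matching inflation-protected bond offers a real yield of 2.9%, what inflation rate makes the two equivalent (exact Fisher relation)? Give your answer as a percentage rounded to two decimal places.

(1 + π) = (1 + i)/(1 + r) = 1.06460 / 1.02900 = 1.034597
Break-even inflation = 1.034597 − 1 → 3.46%.

3.46%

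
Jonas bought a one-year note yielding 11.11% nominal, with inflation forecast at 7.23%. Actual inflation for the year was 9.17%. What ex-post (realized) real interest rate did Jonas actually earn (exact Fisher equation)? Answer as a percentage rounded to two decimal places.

1.78%

Ex-post: (1 + 0.1111)/(1 + 0.0917) − 1 = 1.7770%
So the realized real rate is 1.78%.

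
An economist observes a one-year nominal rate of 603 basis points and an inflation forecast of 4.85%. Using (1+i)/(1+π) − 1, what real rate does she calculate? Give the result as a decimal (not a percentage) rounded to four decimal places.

0.0113

By the Fisher identity, 1 + r = (1 + i)/(1 + π).
1 + r = 1.06030 / 1.04850 = 1.011254
r = 1.011254 − 1 = 1.1254%, i.e. 0.0113.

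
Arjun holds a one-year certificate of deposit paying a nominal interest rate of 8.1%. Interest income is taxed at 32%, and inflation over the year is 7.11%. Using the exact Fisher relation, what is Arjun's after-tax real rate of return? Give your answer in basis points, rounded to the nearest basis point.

After-tax nominal return = 8.1% × (1 − 0.32) = 5.5080%.
1 + r = 1.05508 / 1.07110 = 0.985043
After-tax real rate = 0.985043 − 1 → -150 basis points.

-150 basis points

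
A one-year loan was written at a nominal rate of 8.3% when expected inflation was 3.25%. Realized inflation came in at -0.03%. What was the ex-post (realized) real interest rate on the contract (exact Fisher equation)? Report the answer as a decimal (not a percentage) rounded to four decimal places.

Ex-post: (1 + 0.0830)/(1 − 0.0003) − 1 = 8.3325%
So the realized real rate is 0.0833.

0.0833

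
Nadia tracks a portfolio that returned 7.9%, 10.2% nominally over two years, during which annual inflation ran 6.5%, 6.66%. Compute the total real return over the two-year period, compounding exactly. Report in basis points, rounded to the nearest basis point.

Compound the nominal returns: 1.0790 × 1.1020 = 1.189058.
Compound inflation: 1.0650 × 1.0666 = 1.135929.
Deflate: 1.189058 / 1.135929 = 1.046771.
Total real return = 1.046771 − 1 → 468 basis points.

468 basis points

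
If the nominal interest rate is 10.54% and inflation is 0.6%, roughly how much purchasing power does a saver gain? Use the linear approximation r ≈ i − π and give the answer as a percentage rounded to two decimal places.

9.94%

r ≈ i − π = 10.54% − 0.6% = 9.94%.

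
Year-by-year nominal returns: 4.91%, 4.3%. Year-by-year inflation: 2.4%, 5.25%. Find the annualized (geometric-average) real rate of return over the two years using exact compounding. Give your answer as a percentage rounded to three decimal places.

0.760%

Nominal growth factor = 1.0491 × 1.0430 = 1.09421130
Price-level growth factor = 1.0240 × 1.0525 = 1.07776000
Real growth factor = 1.09421130 / 1.07776000 = 1.01526434
Annualized real rate = 1.01526434^(1/2) − 1 = 0.7603% → 0.760%.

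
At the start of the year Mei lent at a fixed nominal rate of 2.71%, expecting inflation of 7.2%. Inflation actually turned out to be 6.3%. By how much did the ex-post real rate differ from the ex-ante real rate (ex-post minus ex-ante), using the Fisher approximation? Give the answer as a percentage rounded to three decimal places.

Ex-ante: 2.71% − 7.2% = -4.490%
Ex-post: 2.71% − 6.3% = -3.590%
Difference (ex-post − ex-ante) = 0.9000% → 0.900%.

0.900%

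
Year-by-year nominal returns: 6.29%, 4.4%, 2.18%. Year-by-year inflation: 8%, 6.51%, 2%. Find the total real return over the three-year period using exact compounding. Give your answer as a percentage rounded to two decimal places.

Nominal growth factor = 1.0629 × 1.0440 × 1.0218 = 1.133858
Price-level growth factor = 1.0800 × 1.0651 × 1.0200 = 1.173314
Real growth factor = 1.133858 / 1.173314 = 0.966372
Total real return = 0.966372 − 1 → -3.36%.

-3.36%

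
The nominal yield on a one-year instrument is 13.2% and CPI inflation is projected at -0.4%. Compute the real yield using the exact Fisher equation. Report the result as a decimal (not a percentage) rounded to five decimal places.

0.13655

By the Fisher relation, 1 + r = (1 + i)/(1 + π).
1 + r = 1.13200 / 0.99600 = 1.136546
r = 1.136546 − 1 = 13.6546%, i.e. 0.13655.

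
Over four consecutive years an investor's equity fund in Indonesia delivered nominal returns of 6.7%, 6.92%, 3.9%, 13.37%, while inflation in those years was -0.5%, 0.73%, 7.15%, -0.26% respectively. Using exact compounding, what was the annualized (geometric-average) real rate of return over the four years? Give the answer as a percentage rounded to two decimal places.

Nominal growth factor = 1.0670 × 1.0692 × 1.0390 × 1.1337 = 1.34380751
Price-level growth factor = 0.9950 × 1.0073 × 1.0715 × 0.9974 = 1.07113313
Real growth factor = 1.34380751 / 1.07113313 = 1.25456628
Annualized real rate = 1.25456628^(1/4) − 1 = 5.8336% → 5.83%.

5.83%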